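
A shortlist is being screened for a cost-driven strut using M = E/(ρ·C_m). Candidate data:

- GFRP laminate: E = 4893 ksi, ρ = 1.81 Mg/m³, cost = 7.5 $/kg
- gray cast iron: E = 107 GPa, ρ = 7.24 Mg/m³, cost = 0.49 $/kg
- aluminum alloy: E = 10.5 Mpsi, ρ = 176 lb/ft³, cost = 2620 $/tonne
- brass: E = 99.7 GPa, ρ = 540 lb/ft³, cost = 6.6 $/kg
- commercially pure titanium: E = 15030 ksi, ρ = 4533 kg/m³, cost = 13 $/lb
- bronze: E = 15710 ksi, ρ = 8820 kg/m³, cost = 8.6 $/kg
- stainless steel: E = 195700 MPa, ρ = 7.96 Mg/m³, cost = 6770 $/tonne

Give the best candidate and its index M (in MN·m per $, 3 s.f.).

Normalizing units and computing the index:
  GFRP laminate: E = 33.74 GPa, ρ = 1810 kg/m³, cost = 7.500 $/kg
  gray cast iron: E = 107.0 GPa, ρ = 7240 kg/m³, cost = 0.4900 $/kg
  aluminum alloy: E = 72.39 GPa, ρ = 2819 kg/m³, cost = 2.620 $/kg
  brass: E = 99.70 GPa, ρ = 8650 kg/m³, cost = 6.600 $/kg
  commercially pure titanium: E = 103.6 GPa, ρ = 4533 kg/m³, cost = 28.66 $/kg
  bronze: E = 108.3 GPa, ρ = 8820 kg/m³, cost = 8.600 $/kg
  stainless steel: E = 195.7 GPa, ρ = 7960 kg/m³, cost = 6.770 $/kg
  gray cast iron: M = 30.2 MN·m per $
  aluminum alloy: M = 9.80 MN·m per $
  stainless steel: M = 3.63 MN·m per $
  GFRP laminate: M = 2.49 MN·m per $
  brass: M = 1.75 MN·m per $
  bronze: M = 1.43 MN·m per $
  commercially pure titanium: M = 0.798 MN·m per $
Gray cast iron ranks first.

gray cast iron, M = 30.2 MN·m per $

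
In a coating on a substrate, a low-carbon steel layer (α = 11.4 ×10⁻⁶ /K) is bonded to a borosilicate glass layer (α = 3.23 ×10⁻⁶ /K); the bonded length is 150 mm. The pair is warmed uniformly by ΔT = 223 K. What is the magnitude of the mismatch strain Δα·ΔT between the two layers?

Δα = |11.4 − 3.23|×10⁻⁶/K = 8.17×10⁻⁶/K.
Mismatch strain = Δα·ΔT = 8.17×10⁻⁶ × 223.0 = 1.82×10⁻³.

1.82×10⁻³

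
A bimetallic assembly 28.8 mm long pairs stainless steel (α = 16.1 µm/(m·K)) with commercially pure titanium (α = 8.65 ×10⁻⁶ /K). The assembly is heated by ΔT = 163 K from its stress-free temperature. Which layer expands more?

α(stainless steel) = 16.1×10⁻⁶/K vs α(commercially pure titanium) = 8.65×10⁻⁶/K.
Higher α expands more for the same ΔT: stainless steel.

stainless steel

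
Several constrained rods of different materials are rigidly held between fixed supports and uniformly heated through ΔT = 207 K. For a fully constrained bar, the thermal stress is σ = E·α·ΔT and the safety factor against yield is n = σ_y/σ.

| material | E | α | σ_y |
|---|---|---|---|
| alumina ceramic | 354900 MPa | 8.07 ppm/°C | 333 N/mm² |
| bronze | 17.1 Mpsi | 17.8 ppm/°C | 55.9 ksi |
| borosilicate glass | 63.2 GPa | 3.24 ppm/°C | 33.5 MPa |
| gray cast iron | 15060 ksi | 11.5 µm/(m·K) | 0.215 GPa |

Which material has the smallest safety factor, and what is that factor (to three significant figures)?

alumina ceramic, n = 0.562

In consistent units (E in GPa, α in ×10⁻⁶/K, σ_y in MPa):
  alumina ceramic: E = 354.9, α = 8.07, σ_y = 333.0 → σ = 593 MPa, n = 0.562
  bronze: E = 117.9, α = 17.8, σ_y = 385.4 → σ = 434 MPa, n = 0.887
  borosilicate glass: E = 63.20, α = 3.24, σ_y = 33.50 → σ = 42.4 MPa, n = 0.790
  gray cast iron: E = 103.8, α = 11.5, σ_y = 215.0 → σ = 247 MPa, n = 0.870
Alumina ceramic has the lowest safety factor, n = 0.562.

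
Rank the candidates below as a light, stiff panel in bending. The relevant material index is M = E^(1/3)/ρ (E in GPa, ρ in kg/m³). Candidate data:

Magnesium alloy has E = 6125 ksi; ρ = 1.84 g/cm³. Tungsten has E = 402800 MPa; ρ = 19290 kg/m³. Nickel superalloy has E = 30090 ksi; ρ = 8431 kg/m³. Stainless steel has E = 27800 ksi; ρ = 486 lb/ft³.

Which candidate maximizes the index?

magnesium alloy

In SI units:
  magnesium alloy: E = 42.23 GPa, ρ = 1840 kg/m³
  tungsten: E = 402.8 GPa, ρ = 19290 kg/m³
  nickel superalloy: E = 207.5 GPa, ρ = 8431 kg/m³
  stainless steel: E = 191.7 GPa, ρ = 7785 kg/m³
  magnesium alloy: M = 1.89×10⁻³
  stainless steel: M = 0.741×10⁻³
  nickel superalloy: M = 0.702×10⁻³
  tungsten: M = 0.383×10⁻³
Magnesium alloy ranks first.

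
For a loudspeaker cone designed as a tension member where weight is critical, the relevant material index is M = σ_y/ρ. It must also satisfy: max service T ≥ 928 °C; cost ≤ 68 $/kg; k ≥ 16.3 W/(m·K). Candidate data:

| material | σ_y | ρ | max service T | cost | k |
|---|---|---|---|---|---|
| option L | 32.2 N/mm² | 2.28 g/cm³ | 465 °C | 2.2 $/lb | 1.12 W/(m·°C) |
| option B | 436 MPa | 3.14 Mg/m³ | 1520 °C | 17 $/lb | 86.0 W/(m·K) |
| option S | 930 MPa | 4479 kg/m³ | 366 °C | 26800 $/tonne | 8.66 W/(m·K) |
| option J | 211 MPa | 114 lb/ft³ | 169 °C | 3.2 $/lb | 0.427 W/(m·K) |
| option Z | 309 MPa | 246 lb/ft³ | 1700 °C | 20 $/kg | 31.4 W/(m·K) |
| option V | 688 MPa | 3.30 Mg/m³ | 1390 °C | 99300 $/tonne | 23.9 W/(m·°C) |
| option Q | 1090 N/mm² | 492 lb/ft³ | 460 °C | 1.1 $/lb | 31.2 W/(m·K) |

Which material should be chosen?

Screen on constraints: max service T ≥ 928 °C; cost ≤ 68 $/kg; k ≥ 16.3 W/(m·K). Survivors: option B, option Z.
Convert each candidate to consistent units, then evaluate M:
  option B: σ_y = 436.0 MPa, ρ = 3140 kg/m³
  option Z: σ_y = 309.0 MPa, ρ = 3941 kg/m³
  option B: M = 139 kN·m/kg
  option Z: M = 78.4 kN·m/kg
Highest index: option B.

option B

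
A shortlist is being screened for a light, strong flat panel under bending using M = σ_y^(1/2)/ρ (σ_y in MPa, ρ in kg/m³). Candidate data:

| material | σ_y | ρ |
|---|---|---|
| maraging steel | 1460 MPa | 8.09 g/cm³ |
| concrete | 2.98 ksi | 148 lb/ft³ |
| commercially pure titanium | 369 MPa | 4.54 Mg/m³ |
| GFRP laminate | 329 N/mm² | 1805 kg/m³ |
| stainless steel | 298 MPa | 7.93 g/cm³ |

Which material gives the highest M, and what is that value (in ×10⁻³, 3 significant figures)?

GFRP laminate, M = 10.0×10⁻³

Normalizing units and computing the index:
  maraging steel: σ_y = 1460 MPa, ρ = 8090 kg/m³
  concrete: σ_y = 20.55 MPa, ρ = 2371 kg/m³
  commercially pure titanium: σ_y = 369.0 MPa, ρ = 4540 kg/m³
  GFRP laminate: σ_y = 329.0 MPa, ρ = 1805 kg/m³
  stainless steel: σ_y = 298.0 MPa, ρ = 7930 kg/m³
  GFRP laminate: M = 10.0×10⁻³
  maraging steel: M = 4.72×10⁻³
  commercially pure titanium: M = 4.23×10⁻³
  stainless steel: M = 2.18×10⁻³
  concrete: M = 1.91×10⁻³
The maximum is for GFRP laminate.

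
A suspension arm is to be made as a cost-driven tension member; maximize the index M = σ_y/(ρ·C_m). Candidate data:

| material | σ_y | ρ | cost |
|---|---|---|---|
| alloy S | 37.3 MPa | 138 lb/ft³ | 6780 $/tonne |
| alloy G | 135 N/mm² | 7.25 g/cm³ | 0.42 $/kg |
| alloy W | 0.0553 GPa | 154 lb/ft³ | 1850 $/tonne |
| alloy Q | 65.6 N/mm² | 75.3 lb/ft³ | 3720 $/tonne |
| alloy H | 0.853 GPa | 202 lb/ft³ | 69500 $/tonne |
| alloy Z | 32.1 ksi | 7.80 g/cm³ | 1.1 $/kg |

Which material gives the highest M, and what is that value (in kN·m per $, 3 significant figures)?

alloy G, M = 44.3 kN·m per $

After converting to SI:
  alloy S: σ_y = 37.30 MPa, ρ = 2211 kg/m³, cost = 6.780 $/kg
  alloy G: σ_y = 135.0 MPa, ρ = 7250 kg/m³, cost = 0.4200 $/kg
  alloy W: σ_y = 55.30 MPa, ρ = 2467 kg/m³, cost = 1.850 $/kg
  alloy Q: σ_y = 65.60 MPa, ρ = 1206 kg/m³, cost = 3.720 $/kg
  alloy H: σ_y = 853.0 MPa, ρ = 3236 kg/m³, cost = 69.50 $/kg
  alloy Z: σ_y = 221.3 MPa, ρ = 7800 kg/m³, cost = 1.100 $/kg
  alloy G: M = 44.3 kN·m per $
  alloy Z: M = 25.8 kN·m per $
  alloy Q: M = 14.6 kN·m per $
  alloy W: M = 12.1 kN·m per $
  alloy H: M = 3.79 kN·m per $
  alloy S: M = 2.49 kN·m per $
Alloy G ranks first.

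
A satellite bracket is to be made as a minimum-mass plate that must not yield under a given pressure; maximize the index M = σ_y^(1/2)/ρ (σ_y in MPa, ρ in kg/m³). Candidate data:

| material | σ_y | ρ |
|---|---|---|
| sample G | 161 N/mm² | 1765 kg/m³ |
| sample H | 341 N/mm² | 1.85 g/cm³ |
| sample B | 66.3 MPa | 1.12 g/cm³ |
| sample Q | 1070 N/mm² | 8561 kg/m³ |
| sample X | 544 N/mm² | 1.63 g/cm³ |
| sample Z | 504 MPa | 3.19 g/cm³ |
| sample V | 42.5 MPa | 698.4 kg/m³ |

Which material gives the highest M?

sample X

Normalizing units and computing the index:
  sample G: σ_y = 161.0 MPa, ρ = 1765 kg/m³
  sample H: σ_y = 341.0 MPa, ρ = 1850 kg/m³
  sample B: σ_y = 66.30 MPa, ρ = 1120 kg/m³
  sample Q: σ_y = 1070 MPa, ρ = 8561 kg/m³
  sample X: σ_y = 544.0 MPa, ρ = 1630 kg/m³
  sample Z: σ_y = 504.0 MPa, ρ = 3190 kg/m³
  sample V: σ_y = 42.50 MPa, ρ = 698.4 kg/m³
  sample X: M = 14.3×10⁻³
  sample H: M = 9.98×10⁻³
  sample V: M = 9.33×10⁻³
  sample B: M = 7.27×10⁻³
  sample G: M = 7.19×10⁻³
  sample Z: M = 7.04×10⁻³
  sample Q: M = 3.82×10⁻³
The maximum is for sample X.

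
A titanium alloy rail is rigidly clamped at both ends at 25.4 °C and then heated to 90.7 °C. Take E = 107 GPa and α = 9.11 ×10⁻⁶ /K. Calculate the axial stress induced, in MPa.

63.7 MPa

ΔT = 65.30 K. Constrained thermal stress σ = E·α·ΔT = 107.0×10³ MPa × 9.11×10⁻⁶ × 65.30 = 63.7 MPa (compressive).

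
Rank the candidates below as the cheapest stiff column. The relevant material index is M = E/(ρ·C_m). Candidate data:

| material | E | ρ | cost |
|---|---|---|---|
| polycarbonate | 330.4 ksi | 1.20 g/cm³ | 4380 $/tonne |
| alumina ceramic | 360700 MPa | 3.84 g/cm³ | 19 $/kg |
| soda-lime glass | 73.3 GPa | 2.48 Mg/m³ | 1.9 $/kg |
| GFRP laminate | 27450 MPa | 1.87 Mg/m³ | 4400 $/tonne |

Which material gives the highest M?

soda-lime glass

Convert each candidate to consistent units, then evaluate M:
  polycarbonate: E = 2.278 GPa, ρ = 1200 kg/m³, cost = 4.380 $/kg
  alumina ceramic: E = 360.7 GPa, ρ = 3840 kg/m³, cost = 19.00 $/kg
  soda-lime glass: E = 73.30 GPa, ρ = 2480 kg/m³, cost = 1.900 $/kg
  GFRP laminate: E = 27.45 GPa, ρ = 1870 kg/m³, cost = 4.400 $/kg
  soda-lime glass: M = 15.6 MN·m per $
  alumina ceramic: M = 4.94 MN·m per $
  GFRP laminate: M = 3.34 MN·m per $
  polycarbonate: M = 0.433 MN·m per $
Soda-lime glass ranks first.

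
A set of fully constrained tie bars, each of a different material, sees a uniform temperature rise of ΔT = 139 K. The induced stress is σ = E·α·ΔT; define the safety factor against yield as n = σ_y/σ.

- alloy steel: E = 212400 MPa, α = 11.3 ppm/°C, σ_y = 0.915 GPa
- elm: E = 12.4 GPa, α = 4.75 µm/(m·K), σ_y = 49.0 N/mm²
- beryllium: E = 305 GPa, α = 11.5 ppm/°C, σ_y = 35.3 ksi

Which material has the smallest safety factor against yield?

Per material, after unit conversion:
  alloy steel: E = 212.4, α = 11.3, σ_y = 915.0 → σ = 334 MPa, n = 2.74
  elm: E = 12.40, α = 4.75, σ_y = 49.00 → σ = 8.19 MPa, n = 5.99
  beryllium: E = 305.0, α = 11.5, σ_y = 243.4 → σ = 488 MPa, n = 0.499
The minimum is beryllium at n = 0.499.

beryllium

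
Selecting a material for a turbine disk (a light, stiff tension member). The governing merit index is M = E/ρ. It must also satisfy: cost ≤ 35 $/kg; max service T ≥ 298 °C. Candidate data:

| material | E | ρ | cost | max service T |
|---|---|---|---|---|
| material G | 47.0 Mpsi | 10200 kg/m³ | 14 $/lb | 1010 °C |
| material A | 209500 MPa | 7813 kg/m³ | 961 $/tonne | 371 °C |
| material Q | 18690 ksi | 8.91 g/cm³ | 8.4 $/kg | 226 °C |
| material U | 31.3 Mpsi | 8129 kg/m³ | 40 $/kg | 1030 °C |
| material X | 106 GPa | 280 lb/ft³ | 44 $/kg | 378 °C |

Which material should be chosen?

material G

Screen on constraints: cost ≤ 35 $/kg; max service T ≥ 298 °C. Survivors: material G, material A.
Putting every candidate on a common basis:
  material G: E = 324.1 GPa, ρ = 10200 kg/m³
  material A: E = 209.5 GPa, ρ = 7813 kg/m³
  material G: M = 31.8 MN·m/kg
  material A: M = 26.8 MN·m/kg
Material G has the largest M.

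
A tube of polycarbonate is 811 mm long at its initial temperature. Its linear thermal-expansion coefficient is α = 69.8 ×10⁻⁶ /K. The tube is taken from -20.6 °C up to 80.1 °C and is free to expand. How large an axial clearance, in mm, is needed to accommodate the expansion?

ΔT = 80.1 − (-20.6) = 100.7 K.
ΔL = α·L₀·ΔT = 69.8×10⁻⁶ × 811 mm × 100.7 K = 5.70 mm.

5.70 mm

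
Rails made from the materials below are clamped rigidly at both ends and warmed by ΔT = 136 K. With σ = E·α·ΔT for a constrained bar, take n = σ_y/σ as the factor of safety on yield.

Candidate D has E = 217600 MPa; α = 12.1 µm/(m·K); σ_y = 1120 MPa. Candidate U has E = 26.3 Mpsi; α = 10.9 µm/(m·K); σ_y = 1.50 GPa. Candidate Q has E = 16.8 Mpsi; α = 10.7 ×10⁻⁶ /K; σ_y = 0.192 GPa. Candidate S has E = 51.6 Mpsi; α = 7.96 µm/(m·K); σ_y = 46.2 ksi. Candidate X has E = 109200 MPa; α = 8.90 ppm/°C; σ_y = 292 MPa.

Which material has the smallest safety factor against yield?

candidate S

Converting E to GPa, α to ×10⁻⁶/K, σ_y to MPa, then σ and n for each:
  candidate D: E = 217.6, α = 12.1, σ_y = 1120 → σ = 358 MPa, n = 3.13
  candidate U: E = 181.3, α = 10.9, σ_y = 1500 → σ = 269 MPa, n = 5.58
  candidate Q: E = 115.8, α = 10.7, σ_y = 192.0 → σ = 169 MPa, n = 1.14
  candidate S: E = 355.8, α = 7.96, σ_y = 318.5 → σ = 385 MPa, n = 0.827
  candidate X: E = 109.2, α = 8.90, σ_y = 292.0 → σ = 132 MPa, n = 2.21
Smallest n: candidate S with n = 0.827.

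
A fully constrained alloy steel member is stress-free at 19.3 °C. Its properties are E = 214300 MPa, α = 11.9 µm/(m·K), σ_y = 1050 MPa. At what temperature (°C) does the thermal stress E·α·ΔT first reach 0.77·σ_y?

E = 214300 MPa = 214.3 GPa.
E·α·ΔT = 808.5 MPa ⇒ ΔT = 808.5 / (214.3×10³ × 11.9×10⁻⁶) = 317.0 K.
T = 19.3 + 317.0 = 336.3 °C.

336 °C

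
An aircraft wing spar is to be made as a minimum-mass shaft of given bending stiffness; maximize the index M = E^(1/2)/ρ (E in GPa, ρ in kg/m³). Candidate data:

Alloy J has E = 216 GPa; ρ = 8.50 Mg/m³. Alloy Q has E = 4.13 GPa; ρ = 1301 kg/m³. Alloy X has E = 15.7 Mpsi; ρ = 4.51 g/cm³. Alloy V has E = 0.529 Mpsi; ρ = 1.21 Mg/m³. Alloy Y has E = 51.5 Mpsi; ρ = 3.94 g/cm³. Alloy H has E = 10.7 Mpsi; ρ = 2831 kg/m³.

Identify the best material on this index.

alloy Y

Normalizing units and computing the index:
  alloy J: E = 216.0 GPa, ρ = 8500 kg/m³
  alloy Q: E = 4.130 GPa, ρ = 1301 kg/m³
  alloy X: E = 108.2 GPa, ρ = 4510 kg/m³
  alloy V: E = 3.647 GPa, ρ = 1210 kg/m³
  alloy Y: E = 355.1 GPa, ρ = 3940 kg/m³
  alloy H: E = 73.77 GPa, ρ = 2831 kg/m³
  alloy Y: M = 4.78×10⁻³
  alloy H: M = 3.03×10⁻³
  alloy X: M = 2.31×10⁻³
  alloy J: M = 1.73×10⁻³
  alloy V: M = 1.58×10⁻³
  alloy Q: M = 1.56×10⁻³
Highest index: alloy Y.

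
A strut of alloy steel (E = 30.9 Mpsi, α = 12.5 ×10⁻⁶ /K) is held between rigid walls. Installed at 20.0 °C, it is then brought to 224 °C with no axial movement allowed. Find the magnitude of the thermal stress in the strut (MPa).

543 MPa

E = 30.9 Mpsi = 213.0 GPa.
ΔT = 204.0 K. Constrained thermal stress σ = E·α·ΔT = 213.0×10³ MPa × 12.5×10⁻⁶ × 204.0 = 543 MPa (compressive).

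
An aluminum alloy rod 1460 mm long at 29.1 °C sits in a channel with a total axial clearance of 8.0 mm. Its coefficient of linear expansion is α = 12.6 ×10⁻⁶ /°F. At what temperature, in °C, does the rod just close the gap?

271 °C

α = 12.6×10⁻⁶/°F × 9/5 = 22.7×10⁻⁶/K.
α·L₀·ΔT = 8.0 mm ⇒ ΔT = 8.0 / (22.7×10⁻⁶ × 1460.0) = 241.6 K.
T = 29.1 + 241.6 = 270.7 °C.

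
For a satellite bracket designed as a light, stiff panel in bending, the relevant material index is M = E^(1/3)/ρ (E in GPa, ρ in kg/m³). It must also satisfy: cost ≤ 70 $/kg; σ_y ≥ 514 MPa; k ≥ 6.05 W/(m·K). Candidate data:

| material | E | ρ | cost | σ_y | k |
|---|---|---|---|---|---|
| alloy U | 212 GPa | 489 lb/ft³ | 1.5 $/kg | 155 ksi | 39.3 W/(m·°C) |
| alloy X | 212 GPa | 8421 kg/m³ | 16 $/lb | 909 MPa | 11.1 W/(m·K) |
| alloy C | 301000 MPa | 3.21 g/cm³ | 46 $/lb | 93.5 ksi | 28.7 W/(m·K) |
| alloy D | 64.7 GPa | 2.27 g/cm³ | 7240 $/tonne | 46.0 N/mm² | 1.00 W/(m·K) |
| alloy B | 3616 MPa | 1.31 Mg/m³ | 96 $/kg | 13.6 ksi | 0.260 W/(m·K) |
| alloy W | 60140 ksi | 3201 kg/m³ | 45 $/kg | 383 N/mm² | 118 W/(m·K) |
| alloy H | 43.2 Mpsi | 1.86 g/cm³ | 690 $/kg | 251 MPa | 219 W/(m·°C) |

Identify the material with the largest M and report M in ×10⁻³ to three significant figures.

Screen on constraints: cost ≤ 70 $/kg; σ_y ≥ 514 MPa; k ≥ 6.05 W/(m·K). Survivors: alloy U, alloy X.
In SI units:
  alloy U: E = 212.0 GPa, ρ = 7833 kg/m³
  alloy X: E = 212.0 GPa, ρ = 8421 kg/m³
  alloy U: M = 0.761×10⁻³
  alloy X: M = 0.708×10⁻³
The maximum is for alloy U.

alloy U, M = 0.761×10⁻³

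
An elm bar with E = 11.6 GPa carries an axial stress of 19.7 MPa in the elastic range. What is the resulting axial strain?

ε = σ/E = 19.7 / 11600 = 1.70×10⁻³.

1.70×10⁻³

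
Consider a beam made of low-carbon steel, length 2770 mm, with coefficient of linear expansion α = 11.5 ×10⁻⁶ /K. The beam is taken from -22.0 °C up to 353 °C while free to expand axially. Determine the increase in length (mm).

11.9 mm

ΔT = 353 − (-22.0) = 375.0 K.
ΔL = α·L₀·ΔT = 11.5×10⁻⁶ × 2770 mm × 375.0 K = 11.9 mm.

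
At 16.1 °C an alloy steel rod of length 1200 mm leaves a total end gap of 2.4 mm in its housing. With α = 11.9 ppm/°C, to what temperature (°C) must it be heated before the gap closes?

184 °C

α·L₀·ΔT = 2.4 mm ⇒ ΔT = 2.4 / (11.9×10⁻⁶ × 1200.0) = 168.1 K.
T = 16.1 + 168.1 = 184.2 °C.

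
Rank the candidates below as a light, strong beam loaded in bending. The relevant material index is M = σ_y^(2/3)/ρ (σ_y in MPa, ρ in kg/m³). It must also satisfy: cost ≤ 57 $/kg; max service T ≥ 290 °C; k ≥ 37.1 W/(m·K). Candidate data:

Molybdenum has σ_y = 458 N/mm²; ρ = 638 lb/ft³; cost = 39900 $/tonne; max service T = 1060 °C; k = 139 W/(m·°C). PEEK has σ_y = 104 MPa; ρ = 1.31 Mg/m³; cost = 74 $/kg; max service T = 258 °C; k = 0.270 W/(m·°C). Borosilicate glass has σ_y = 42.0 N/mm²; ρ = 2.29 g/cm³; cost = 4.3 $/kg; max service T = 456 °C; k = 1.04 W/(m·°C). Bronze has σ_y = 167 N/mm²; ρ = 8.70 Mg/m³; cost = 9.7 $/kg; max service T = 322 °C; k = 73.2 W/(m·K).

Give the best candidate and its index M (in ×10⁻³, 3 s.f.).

molybdenum, M = 5.81×10⁻³

Screen on constraints: cost ≤ 57 $/kg; max service T ≥ 290 °C; k ≥ 37.1 W/(m·K). Survivors: molybdenum, bronze.
Normalizing units and computing the index:
  molybdenum: σ_y = 458.0 MPa, ρ = 10220 kg/m³
  bronze: σ_y = 167.0 MPa, ρ = 8700 kg/m³
  molybdenum: M = 5.81×10⁻³
  bronze: M = 3.49×10⁻³
Highest index: molybdenum.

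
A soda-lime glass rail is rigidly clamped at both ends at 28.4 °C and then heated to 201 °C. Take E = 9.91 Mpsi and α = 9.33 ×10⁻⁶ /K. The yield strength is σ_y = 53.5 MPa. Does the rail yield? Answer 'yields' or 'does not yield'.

E = 9.91 Mpsi = 68.33 GPa.
ΔT = 172.6 K. Constrained thermal stress σ = E·α·ΔT = 68.33×10³ MPa × 9.33×10⁻⁶ × 172.6 = 110 MPa (compressive).
Compare to σ_y = 53.5 MPa: σ ≥ σ_y, so it yields.

yields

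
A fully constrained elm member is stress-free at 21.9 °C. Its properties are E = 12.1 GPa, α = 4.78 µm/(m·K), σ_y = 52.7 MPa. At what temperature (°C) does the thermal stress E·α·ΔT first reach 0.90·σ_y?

842 °C

E·α·ΔT = 47.43 MPa ⇒ ΔT = 47.43 / (12.10×10³ × 4.78×10⁻⁶) = 820.0 K.
T = 21.9 + 820.0 = 841.9 °C.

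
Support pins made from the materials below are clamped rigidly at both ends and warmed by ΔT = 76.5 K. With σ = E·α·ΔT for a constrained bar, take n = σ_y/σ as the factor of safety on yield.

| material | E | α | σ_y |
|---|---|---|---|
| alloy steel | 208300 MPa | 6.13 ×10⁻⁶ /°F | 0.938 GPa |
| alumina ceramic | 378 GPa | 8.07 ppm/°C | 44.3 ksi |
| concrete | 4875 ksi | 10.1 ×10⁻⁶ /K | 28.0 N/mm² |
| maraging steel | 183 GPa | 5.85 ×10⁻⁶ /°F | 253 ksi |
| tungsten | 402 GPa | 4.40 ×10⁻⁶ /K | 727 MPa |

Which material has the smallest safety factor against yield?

Per material, after unit conversion:
  alloy steel: E = 208.3, α = 11.0, σ_y = 938.0 → σ = 176 MPa, n = 5.33
  alumina ceramic: E = 378.0, α = 8.07, σ_y = 305.4 → σ = 233 MPa, n = 1.31
  concrete: E = 33.61, α = 10.1, σ_y = 28.00 → σ = 26.0 MPa, n = 1.08
  maraging steel: E = 183.0, α = 10.5, σ_y = 1744 → σ = 147 MPa, n = 11.8
  tungsten: E = 402.0, α = 4.40, σ_y = 727.0 → σ = 135 MPa, n = 5.37
The minimum is concrete at n = 1.08.

concrete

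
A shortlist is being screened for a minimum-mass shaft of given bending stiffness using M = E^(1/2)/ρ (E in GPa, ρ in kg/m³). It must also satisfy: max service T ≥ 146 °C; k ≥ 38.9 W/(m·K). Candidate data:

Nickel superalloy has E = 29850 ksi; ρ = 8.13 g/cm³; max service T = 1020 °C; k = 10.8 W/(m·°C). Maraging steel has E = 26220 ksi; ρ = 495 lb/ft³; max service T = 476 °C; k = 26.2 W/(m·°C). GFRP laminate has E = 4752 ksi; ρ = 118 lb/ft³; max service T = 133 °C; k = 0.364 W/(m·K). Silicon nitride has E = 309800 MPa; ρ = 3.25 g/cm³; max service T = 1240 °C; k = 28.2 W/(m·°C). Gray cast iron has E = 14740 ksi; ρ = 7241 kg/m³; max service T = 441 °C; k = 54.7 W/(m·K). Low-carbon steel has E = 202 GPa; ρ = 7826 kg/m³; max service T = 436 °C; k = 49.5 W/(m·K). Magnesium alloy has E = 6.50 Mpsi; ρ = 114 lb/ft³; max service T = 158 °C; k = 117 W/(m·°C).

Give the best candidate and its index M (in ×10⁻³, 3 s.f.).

magnesium alloy, M = 3.67×10⁻³

Screen on constraints: max service T ≥ 146 °C; k ≥ 38.9 W/(m·K). Survivors: gray cast iron, low-carbon steel, magnesium alloy.
Normalizing units and computing the index:
  gray cast iron: E = 101.6 GPa, ρ = 7241 kg/m³
  low-carbon steel: E = 202.0 GPa, ρ = 7826 kg/m³
  magnesium alloy: E = 44.82 GPa, ρ = 1826 kg/m³
  magnesium alloy: M = 3.67×10⁻³
  low-carbon steel: M = 1.82×10⁻³
  gray cast iron: M = 1.39×10⁻³
Magnesium alloy has the largest M.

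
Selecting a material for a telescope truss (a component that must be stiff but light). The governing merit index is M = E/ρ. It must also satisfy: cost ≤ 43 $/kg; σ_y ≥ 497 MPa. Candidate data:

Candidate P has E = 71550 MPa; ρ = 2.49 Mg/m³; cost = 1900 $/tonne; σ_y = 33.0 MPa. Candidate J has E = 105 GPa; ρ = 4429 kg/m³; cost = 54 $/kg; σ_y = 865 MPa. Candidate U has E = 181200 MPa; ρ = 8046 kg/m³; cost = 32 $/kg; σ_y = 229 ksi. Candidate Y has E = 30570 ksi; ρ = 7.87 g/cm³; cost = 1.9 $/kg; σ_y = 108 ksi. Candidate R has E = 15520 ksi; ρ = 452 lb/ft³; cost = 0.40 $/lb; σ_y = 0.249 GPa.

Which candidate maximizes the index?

candidate Y

Screen on constraints: cost ≤ 43 $/kg; σ_y ≥ 497 MPa. Survivors: candidate U, candidate Y.
Putting every candidate on a common basis:
  candidate U: E = 181.2 GPa, ρ = 8046 kg/m³
  candidate Y: E = 210.8 GPa, ρ = 7870 kg/m³
  candidate Y: M = 26.8 MN·m/kg
  candidate U: M = 22.5 MN·m/kg
Candidate Y has the largest M.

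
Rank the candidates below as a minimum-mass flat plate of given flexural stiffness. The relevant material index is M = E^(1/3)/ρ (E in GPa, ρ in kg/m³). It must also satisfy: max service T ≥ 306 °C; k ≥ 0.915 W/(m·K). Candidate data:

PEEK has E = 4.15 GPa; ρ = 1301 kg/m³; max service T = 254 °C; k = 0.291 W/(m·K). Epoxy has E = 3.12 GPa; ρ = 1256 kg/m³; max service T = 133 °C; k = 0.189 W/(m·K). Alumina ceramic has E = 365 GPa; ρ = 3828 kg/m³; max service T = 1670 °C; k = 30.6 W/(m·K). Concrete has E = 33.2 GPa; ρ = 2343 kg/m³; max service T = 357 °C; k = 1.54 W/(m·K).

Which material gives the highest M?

Screen on constraints: max service T ≥ 306 °C; k ≥ 0.915 W/(m·K). Survivors: alumina ceramic, concrete.
Evaluate M for each candidate:
  alumina ceramic: M = 1.87×10⁻³
  concrete: M = 1.37×10⁻³
The maximum is for alumina ceramic.

alumina ceramic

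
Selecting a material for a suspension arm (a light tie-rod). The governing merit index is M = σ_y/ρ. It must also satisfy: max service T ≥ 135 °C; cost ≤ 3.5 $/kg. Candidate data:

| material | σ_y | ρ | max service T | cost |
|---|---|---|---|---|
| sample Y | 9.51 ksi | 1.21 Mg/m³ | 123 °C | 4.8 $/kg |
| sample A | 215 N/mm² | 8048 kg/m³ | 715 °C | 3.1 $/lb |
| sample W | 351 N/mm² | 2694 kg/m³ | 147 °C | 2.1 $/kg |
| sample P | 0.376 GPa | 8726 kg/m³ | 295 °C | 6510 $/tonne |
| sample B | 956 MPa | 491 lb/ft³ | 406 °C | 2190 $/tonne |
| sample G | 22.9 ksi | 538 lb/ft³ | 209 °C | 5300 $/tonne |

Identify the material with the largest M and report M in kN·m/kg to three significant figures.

Screen on constraints: max service T ≥ 135 °C; cost ≤ 3.5 $/kg. Survivors: sample W, sample B.
In SI units:
  sample W: σ_y = 351.0 MPa, ρ = 2694 kg/m³
  sample B: σ_y = 956.0 MPa, ρ = 7865 kg/m³
  sample W: M = 130 kN·m/kg
  sample B: M = 122 kN·m/kg
The maximum is for sample W.

sample W, M = 130 kN·m/kg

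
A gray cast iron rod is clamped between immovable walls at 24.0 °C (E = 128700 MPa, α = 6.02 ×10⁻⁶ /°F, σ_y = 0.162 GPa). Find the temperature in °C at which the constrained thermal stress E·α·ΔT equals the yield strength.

140 °C

E = 128700 MPa = 128.7 GPa.
α = 6.02×10⁻⁶/°F × 9/5 = 10.8×10⁻⁶/K.
σ_y = 0.162 GPa = 162.0 MPa.
E·α·ΔT = 162.0 MPa ⇒ ΔT = 162.0 / (128.7×10³ × 10.8×10⁻⁶) = 116.2 K.
T = 24.0 + 116.2 = 140.2 °C.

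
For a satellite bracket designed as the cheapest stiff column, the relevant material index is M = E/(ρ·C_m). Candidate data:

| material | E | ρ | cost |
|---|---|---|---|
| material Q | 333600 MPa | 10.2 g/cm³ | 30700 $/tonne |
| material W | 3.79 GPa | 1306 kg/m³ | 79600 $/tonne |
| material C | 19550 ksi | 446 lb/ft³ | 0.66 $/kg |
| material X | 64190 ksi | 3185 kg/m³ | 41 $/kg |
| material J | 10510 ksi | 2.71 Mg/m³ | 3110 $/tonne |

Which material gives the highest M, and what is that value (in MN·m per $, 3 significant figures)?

Putting every candidate on a common basis:
  material Q: E = 333.6 GPa, ρ = 10200 kg/m³, cost = 30.70 $/kg
  material W: E = 3.790 GPa, ρ = 1306 kg/m³, cost = 79.60 $/kg
  material C: E = 134.8 GPa, ρ = 7144 kg/m³, cost = 0.6600 $/kg
  material X: E = 442.6 GPa, ρ = 3185 kg/m³, cost = 41.00 $/kg
  material J: E = 72.46 GPa, ρ = 2710 kg/m³, cost = 3.110 $/kg
  material C: M = 28.6 MN·m per $
  material J: M = 8.60 MN·m per $
  material X: M = 3.39 MN·m per $
  material Q: M = 1.07 MN·m per $
  material W: M = 0.0365 MN·m per $
Highest index: material C.

material C, M = 28.6 MN·m per $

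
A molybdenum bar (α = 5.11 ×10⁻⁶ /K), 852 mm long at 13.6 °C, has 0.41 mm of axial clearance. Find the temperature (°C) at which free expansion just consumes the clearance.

108 °C

α·L₀·ΔT = 0.41 mm ⇒ ΔT = 0.41 / (5.11×10⁻⁶ × 852.0) = 94.17 K.
T = 13.6 + 94.17 = 107.8 °C.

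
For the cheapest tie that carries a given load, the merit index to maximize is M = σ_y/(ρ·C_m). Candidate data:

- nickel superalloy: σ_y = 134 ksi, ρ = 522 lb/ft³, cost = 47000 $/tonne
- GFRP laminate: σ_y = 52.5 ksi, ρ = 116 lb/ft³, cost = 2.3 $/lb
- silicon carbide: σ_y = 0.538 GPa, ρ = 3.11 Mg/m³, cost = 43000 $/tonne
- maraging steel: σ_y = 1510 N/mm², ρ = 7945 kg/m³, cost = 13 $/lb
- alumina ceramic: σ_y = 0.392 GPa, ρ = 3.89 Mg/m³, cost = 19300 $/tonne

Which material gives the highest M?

Putting every candidate on a common basis:
  nickel superalloy: σ_y = 923.9 MPa, ρ = 8362 kg/m³, cost = 47.00 $/kg
  GFRP laminate: σ_y = 362.0 MPa, ρ = 1858 kg/m³, cost = 5.071 $/kg
  silicon carbide: σ_y = 538.0 MPa, ρ = 3110 kg/m³, cost = 43.00 $/kg
  maraging steel: σ_y = 1510 MPa, ρ = 7945 kg/m³, cost = 28.66 $/kg
  alumina ceramic: σ_y = 392.0 MPa, ρ = 3890 kg/m³, cost = 19.30 $/kg
  GFRP laminate: M = 38.4 kN·m per $
  maraging steel: M = 6.63 kN·m per $
  alumina ceramic: M = 5.22 kN·m per $
  silicon carbide: M = 4.02 kN·m per $
  nickel superalloy: M = 2.35 kN·m per $
GFRP laminate has the largest M.

GFRP laminate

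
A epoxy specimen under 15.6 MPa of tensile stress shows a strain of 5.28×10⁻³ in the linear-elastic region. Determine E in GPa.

2.95 GPa

E = σ/ε = 15.6 MPa / 5.28×10⁻³ = 2955 MPa = 2.95 GPa.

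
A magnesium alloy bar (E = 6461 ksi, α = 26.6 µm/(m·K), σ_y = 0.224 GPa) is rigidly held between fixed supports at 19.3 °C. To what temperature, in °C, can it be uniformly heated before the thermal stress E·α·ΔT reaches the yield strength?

E = 6461 ksi = 44.55 GPa.
σ_y = 0.224 GPa = 224.0 MPa.
E·α·ΔT = 224.0 MPa ⇒ ΔT = 224.0 / (44.55×10³ × 26.6×10⁻⁶) = 189.0 K.
T = 19.3 + 189.0 = 208.3 °C.

208 °C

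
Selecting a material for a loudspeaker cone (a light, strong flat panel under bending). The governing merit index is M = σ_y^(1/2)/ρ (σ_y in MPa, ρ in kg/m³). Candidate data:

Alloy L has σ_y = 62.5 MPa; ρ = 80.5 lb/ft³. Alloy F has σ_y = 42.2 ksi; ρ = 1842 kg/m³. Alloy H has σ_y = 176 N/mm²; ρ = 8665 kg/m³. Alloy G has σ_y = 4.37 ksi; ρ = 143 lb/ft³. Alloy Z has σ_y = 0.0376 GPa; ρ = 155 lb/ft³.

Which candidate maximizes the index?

alloy F

Convert each candidate to consistent units, then evaluate M:
  alloy L: σ_y = 62.50 MPa, ρ = 1289 kg/m³
  alloy F: σ_y = 291.0 MPa, ρ = 1842 kg/m³
  alloy H: σ_y = 176.0 MPa, ρ = 8665 kg/m³
  alloy G: σ_y = 30.13 MPa, ρ = 2291 kg/m³
  alloy Z: σ_y = 37.60 MPa, ρ = 2483 kg/m³
  alloy F: M = 9.26×10⁻³
  alloy L: M = 6.13×10⁻³
  alloy Z: M = 2.47×10⁻³
  alloy G: M = 2.40×10⁻³
  alloy H: M = 1.53×10⁻³
The maximum is for alloy F.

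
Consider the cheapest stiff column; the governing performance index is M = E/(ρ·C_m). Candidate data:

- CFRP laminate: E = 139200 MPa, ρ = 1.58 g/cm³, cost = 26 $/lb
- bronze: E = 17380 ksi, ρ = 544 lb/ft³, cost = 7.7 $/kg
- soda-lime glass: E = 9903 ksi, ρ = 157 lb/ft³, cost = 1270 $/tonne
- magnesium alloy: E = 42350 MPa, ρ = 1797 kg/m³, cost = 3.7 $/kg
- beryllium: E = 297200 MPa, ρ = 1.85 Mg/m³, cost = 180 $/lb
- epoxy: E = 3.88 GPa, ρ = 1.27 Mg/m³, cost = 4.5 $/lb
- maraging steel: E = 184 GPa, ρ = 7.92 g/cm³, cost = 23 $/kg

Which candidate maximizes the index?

Putting every candidate on a common basis:
  CFRP laminate: E = 139.2 GPa, ρ = 1580 kg/m³, cost = 57.32 $/kg
  bronze: E = 119.8 GPa, ρ = 8714 kg/m³, cost = 7.700 $/kg
  soda-lime glass: E = 68.28 GPa, ρ = 2515 kg/m³, cost = 1.270 $/kg
  magnesium alloy: E = 42.35 GPa, ρ = 1797 kg/m³, cost = 3.700 $/kg
  beryllium: E = 297.2 GPa, ρ = 1850 kg/m³, cost = 396.8 $/kg
  epoxy: E = 3.880 GPa, ρ = 1270 kg/m³, cost = 9.921 $/kg
  maraging steel: E = 184.0 GPa, ρ = 7920 kg/m³, cost = 23.00 $/kg
  soda-lime glass: M = 21.4 MN·m per $
  magnesium alloy: M = 6.37 MN·m per $
  bronze: M = 1.79 MN·m per $
  CFRP laminate: M = 1.54 MN·m per $
  maraging steel: M = 1.01 MN·m per $
  beryllium: M = 0.405 MN·m per $
  epoxy: M = 0.308 MN·m per $
Highest index: soda-lime glass.

soda-lime glass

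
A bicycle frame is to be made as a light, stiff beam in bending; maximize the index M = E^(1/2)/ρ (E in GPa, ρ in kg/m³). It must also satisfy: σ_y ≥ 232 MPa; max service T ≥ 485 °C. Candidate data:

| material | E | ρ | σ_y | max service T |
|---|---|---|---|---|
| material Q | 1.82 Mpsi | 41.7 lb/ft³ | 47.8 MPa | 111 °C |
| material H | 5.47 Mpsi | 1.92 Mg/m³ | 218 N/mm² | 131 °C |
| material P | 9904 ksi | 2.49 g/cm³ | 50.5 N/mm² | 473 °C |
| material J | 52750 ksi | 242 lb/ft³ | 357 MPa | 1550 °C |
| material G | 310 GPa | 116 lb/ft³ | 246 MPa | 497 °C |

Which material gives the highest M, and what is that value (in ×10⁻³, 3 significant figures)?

Screen on constraints: σ_y ≥ 232 MPa; max service T ≥ 485 °C. Survivors: material J, material G.
After converting to SI:
  material J: E = 363.7 GPa, ρ = 3876 kg/m³
  material G: E = 310.0 GPa, ρ = 1858 kg/m³
  material G: M = 9.48×10⁻³
  material J: M = 4.92×10⁻³
Highest index: material G.

material G, M = 9.48×10⁻³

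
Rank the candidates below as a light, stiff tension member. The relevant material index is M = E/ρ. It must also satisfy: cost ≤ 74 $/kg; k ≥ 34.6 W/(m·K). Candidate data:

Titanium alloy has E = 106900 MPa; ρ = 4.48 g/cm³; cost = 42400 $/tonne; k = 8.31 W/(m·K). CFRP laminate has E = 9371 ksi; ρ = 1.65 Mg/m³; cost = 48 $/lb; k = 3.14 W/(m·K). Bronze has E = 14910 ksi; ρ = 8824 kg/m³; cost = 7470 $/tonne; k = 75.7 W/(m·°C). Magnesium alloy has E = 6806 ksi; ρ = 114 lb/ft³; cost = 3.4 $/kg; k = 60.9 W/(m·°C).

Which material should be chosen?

magnesium alloy

Screen on constraints: cost ≤ 74 $/kg; k ≥ 34.6 W/(m·K). Survivors: bronze, magnesium alloy.
Normalizing units and computing the index:
  bronze: E = 102.8 GPa, ρ = 8824 kg/m³
  magnesium alloy: E = 46.93 GPa, ρ = 1826 kg/m³
  magnesium alloy: M = 25.7 MN·m/kg
  bronze: M = 11.7 MN·m/kg
Highest index: magnesium alloy.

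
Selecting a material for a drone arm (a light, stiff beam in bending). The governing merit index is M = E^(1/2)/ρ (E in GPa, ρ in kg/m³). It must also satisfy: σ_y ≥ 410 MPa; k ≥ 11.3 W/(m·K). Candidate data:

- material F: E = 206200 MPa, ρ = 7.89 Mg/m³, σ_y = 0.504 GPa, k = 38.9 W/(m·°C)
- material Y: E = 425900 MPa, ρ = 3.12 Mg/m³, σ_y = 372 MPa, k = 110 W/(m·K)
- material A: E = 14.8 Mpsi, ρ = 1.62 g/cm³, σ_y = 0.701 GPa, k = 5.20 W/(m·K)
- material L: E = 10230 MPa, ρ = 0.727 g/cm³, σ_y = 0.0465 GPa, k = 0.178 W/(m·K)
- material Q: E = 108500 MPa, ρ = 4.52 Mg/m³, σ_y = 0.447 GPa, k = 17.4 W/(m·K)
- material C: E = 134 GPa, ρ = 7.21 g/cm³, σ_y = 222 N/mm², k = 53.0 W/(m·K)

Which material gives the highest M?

material Q

Screen on constraints: σ_y ≥ 410 MPa; k ≥ 11.3 W/(m·K). Survivors: material F, material Q.
Normalizing units and computing the index:
  material F: E = 206.2 GPa, ρ = 7890 kg/m³
  material Q: E = 108.5 GPa, ρ = 4520 kg/m³
  material Q: M = 2.30×10⁻³
  material F: M = 1.82×10⁻³
Material Q has the largest M.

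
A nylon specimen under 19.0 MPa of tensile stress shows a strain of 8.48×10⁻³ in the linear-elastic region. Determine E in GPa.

2.24 GPa

E = σ/ε = 19.0 MPa / 8.48×10⁻³ = 2241 MPa = 2.24 GPa.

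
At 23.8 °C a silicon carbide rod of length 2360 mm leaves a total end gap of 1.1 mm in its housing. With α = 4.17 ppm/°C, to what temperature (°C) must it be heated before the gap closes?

136 °C

α·L₀·ΔT = 1.1 mm ⇒ ΔT = 1.1 / (4.17×10⁻⁶ × 2360.0) = 111.8 K.
T = 23.8 + 111.8 = 135.6 °C.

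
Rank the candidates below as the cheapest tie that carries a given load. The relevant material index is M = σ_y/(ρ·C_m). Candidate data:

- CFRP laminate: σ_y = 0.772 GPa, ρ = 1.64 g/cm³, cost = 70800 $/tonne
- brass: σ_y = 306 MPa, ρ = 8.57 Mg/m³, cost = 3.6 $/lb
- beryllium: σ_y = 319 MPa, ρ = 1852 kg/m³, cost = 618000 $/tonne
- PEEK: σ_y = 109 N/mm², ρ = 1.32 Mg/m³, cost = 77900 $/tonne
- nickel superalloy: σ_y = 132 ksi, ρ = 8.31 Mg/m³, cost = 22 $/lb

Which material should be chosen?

CFRP laminate

Normalizing units and computing the index:
  CFRP laminate: σ_y = 772.0 MPa, ρ = 1640 kg/m³, cost = 70.80 $/kg
  brass: σ_y = 306.0 MPa, ρ = 8570 kg/m³, cost = 7.937 $/kg
  beryllium: σ_y = 319.0 MPa, ρ = 1852 kg/m³, cost = 618.0 $/kg
  PEEK: σ_y = 109.0 MPa, ρ = 1320 kg/m³, cost = 77.90 $/kg
  nickel superalloy: σ_y = 910.1 MPa, ρ = 8310 kg/m³, cost = 48.50 $/kg
  CFRP laminate: M = 6.65 kN·m per $
  brass: M = 4.50 kN·m per $
  nickel superalloy: M = 2.26 kN·m per $
  PEEK: M = 1.06 kN·m per $
  beryllium: M = 0.279 kN·m per $
The maximum is for CFRP laminate.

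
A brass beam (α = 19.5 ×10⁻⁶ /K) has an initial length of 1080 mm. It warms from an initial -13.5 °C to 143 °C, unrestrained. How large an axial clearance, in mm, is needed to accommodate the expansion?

ΔT = 143 − (-13.5) = 156.5 K.
ΔL = α·L₀·ΔT = 19.5×10⁻⁶ × 1080 mm × 156.5 K = 3.30 mm.

3.30 mm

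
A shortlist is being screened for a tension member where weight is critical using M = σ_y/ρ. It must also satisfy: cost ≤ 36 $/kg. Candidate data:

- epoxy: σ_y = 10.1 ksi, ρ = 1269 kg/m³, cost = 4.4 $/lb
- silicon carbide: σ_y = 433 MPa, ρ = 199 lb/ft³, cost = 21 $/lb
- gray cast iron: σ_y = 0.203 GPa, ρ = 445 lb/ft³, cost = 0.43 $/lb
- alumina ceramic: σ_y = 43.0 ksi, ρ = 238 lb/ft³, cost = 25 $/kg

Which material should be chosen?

alumina ceramic

Screen on constraints: cost ≤ 36 $/kg. Survivors: epoxy, gray cast iron, alumina ceramic.
After converting to SI:
  epoxy: σ_y = 69.64 MPa, ρ = 1269 kg/m³
  gray cast iron: σ_y = 203.0 MPa, ρ = 7128 kg/m³
  alumina ceramic: σ_y = 296.5 MPa, ρ = 3812 kg/m³
  alumina ceramic: M = 77.8 kN·m/kg
  epoxy: M = 54.9 kN·m/kg
  gray cast iron: M = 28.5 kN·m/kg
Alumina ceramic has the largest M.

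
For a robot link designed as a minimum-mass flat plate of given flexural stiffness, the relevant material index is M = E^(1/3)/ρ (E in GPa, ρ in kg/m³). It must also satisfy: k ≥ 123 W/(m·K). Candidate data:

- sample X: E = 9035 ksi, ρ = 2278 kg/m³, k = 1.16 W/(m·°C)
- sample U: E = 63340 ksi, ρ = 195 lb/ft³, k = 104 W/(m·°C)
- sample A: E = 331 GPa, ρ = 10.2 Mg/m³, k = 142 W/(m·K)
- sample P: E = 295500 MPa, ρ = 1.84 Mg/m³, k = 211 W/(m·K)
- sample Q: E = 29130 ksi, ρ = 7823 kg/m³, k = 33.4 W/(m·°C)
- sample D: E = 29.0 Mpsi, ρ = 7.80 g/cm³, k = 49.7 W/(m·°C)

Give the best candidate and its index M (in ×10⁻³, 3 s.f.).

Screen on constraints: k ≥ 123 W/(m·K). Survivors: sample A, sample P.
After converting to SI:
  sample A: E = 331.0 GPa, ρ = 10200 kg/m³
  sample P: E = 295.5 GPa, ρ = 1840 kg/m³
  sample P: M = 3.62×10⁻³
  sample A: M = 0.678×10⁻³
The maximum is for sample P.

sample P, M = 3.62×10⁻³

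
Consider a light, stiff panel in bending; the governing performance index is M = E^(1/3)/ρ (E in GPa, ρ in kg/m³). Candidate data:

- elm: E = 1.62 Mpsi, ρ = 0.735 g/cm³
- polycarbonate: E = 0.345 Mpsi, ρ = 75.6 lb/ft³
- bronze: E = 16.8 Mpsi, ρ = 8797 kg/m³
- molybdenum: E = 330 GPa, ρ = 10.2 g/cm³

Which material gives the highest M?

Convert each candidate to consistent units, then evaluate M:
  elm: E = 11.17 GPa, ρ = 735.0 kg/m³
  polycarbonate: E = 2.379 GPa, ρ = 1211 kg/m³
  bronze: E = 115.8 GPa, ρ = 8797 kg/m³
  molybdenum: E = 330.0 GPa, ρ = 10200 kg/m³
  elm: M = 3.04×10⁻³
  polycarbonate: M = 1.10×10⁻³
  molybdenum: M = 0.677×10⁻³
  bronze: M = 0.554×10⁻³
Elm has the largest M.

elm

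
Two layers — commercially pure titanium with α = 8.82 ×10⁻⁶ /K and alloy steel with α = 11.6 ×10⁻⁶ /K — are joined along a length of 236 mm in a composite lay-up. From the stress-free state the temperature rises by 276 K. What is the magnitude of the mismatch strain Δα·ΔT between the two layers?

Δα = |8.82 − 11.6|×10⁻⁶/K = 2.78×10⁻⁶/K.
Mismatch strain = Δα·ΔT = 2.78×10⁻⁶ × 276.0 = 7.67×10⁻⁴.

7.67×10⁻⁴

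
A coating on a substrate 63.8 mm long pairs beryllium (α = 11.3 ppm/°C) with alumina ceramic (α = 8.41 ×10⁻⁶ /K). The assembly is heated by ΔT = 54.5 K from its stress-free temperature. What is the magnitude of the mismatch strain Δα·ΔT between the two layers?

1.58×10⁻⁴

Δα = |11.3 − 8.41|×10⁻⁶/K = 2.89×10⁻⁶/K.
Mismatch strain = Δα·ΔT = 2.89×10⁻⁶ × 54.5 = 1.58×10⁻⁴.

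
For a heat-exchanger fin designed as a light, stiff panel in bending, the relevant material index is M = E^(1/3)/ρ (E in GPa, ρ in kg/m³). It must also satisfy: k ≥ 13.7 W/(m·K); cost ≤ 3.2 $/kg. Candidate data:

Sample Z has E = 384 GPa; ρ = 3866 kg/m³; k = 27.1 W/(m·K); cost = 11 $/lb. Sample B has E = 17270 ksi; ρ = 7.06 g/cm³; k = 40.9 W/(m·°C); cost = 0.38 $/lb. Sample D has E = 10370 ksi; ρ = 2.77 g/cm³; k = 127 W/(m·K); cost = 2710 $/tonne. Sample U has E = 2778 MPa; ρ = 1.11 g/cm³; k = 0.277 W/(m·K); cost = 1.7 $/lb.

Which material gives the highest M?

sample D

Screen on constraints: k ≥ 13.7 W/(m·K); cost ≤ 3.2 $/kg. Survivors: sample B, sample D.
Normalizing units and computing the index:
  sample B: E = 119.1 GPa, ρ = 7060 kg/m³
  sample D: E = 71.50 GPa, ρ = 2770 kg/m³
  sample D: M = 1.50×10⁻³
  sample B: M = 0.697×10⁻³
The maximum is for sample D.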